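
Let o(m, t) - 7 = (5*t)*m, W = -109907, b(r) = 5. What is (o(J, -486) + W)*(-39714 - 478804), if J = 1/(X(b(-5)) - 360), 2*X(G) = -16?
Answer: 5242316794715/92 ≈ 5.6982e+10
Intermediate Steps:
X(G) = -8 (X(G) = (1/2)*(-16) = -8)
J = -1/368 (J = 1/(-8 - 360) = 1/(-368) = -1/368 ≈ -0.0027174)
o(m, t) = 7 + 5*m*t (o(m, t) = 7 + (5*t)*m = 7 + 5*m*t)
(o(J, -486) + W)*(-39714 - 478804) = ((7 + 5*(-1/368)*(-486)) - 109907)*(-39714 - 478804) = ((7 + 1215/184) - 109907)*(-518518) = (2503/184 - 109907)*(-518518) = -20220385/184*(-518518) = 5242316794715/92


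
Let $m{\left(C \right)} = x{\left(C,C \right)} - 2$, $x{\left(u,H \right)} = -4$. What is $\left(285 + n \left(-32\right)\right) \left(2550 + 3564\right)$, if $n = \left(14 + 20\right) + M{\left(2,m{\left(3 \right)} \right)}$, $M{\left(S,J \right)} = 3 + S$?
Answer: $-5887782$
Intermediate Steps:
$m{\left(C \right)} = -6$ ($m{\left(C \right)} = -4 - 2 = -6$)
$n = 39$ ($n = \left(14 + 20\right) + \left(3 + 2\right) = 34 + 5 = 39$)
$\left(285 + n \left(-32\right)\right) \left(2550 + 3564\right) = \left(285 + 39 \left(-32\right)\right) \left(2550 + 3564\right) = \left(285 - 1248\right) 6114 = \left(-963\right) 6114 = -5887782$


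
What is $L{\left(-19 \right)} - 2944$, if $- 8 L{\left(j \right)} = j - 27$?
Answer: $- \frac{11753}{4} \approx -2938.3$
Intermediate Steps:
$L{\left(j \right)} = \frac{27}{8} - \frac{j}{8}$ ($L{\left(j \right)} = - \frac{j - 27}{8} = - \frac{-27 + j}{8} = \frac{27}{8} - \frac{j}{8}$)
$L{\left(-19 \right)} - 2944 = \left(\frac{27}{8} - - \frac{19}{8}\right) - 2944 = \left(\frac{27}{8} + \frac{19}{8}\right) - 2944 = \frac{23}{4} - 2944 = - \frac{11753}{4}$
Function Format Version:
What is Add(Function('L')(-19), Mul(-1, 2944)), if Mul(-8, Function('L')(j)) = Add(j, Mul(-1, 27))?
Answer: Rational(-11753, 4) ≈ -2938.3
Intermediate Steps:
Function('L')(j) = Add(Rational(27, 8), Mul(Rational(-1, 8), j)) (Function('L')(j) = Mul(Rational(-1, 8), Add(j, Mul(-1, 27))) = Mul(Rational(-1, 8), Add(j, -27)) = Mul(Rational(-1, 8), Add(-27, j)) = Add(Rational(27, 8), Mul(Rational(-1, 8), j)))
Add(Function('L')(-19), Mul(-1, 2944)) = Add(Add(Rational(27, 8), Mul(Rational(-1, 8), -19)), Mul(-1, 2944)) = Add(Add(Rational(27, 8), Rational(19, 8)), -2944) = Add(Rational(23, 4), -2944) = Rational(-11753, 4)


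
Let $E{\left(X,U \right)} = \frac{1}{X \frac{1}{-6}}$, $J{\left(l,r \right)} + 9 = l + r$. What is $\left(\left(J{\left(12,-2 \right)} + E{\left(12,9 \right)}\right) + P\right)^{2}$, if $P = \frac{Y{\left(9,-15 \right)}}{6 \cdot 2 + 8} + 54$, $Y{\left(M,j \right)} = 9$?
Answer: $\frac{1207801}{400} \approx 3019.5$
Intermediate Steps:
$J{\left(l,r \right)} = -9 + l + r$ ($J{\left(l,r \right)} = -9 + \left(l + r\right) = -9 + l + r$)
$E{\left(X,U \right)} = - \frac{6}{X}$ ($E{\left(X,U \right)} = \frac{1}{X \left(- \frac{1}{6}\right)} = \frac{1}{\left(- \frac{1}{6}\right) X} = - \frac{6}{X}$)
$P = \frac{1089}{20}$ ($P = \frac{9}{6 \cdot 2 + 8} + 54 = \frac{9}{12 + 8} + 54 = \frac{9}{20} + 54 = \frac{1089}{20} \approx 54.45$)
$\left(\left(J{\left(12,-2 \right)} + E{\left(12,9 \right)}\right) + P\right)^{2} = \left(\left(\left(-9 + 12 - 2\right) - \frac{6}{12}\right) + \frac{1089}{20}\right)^{2} = \left(\left(1 - \frac{1}{2}\right) + \frac{1089}{20}\right)^{2} = \left(\frac{1}{2} + \frac{1089}{20}\right)^{2} = \left(\frac{1099}{20}\right)^{2} = \frac{1207801}{400}$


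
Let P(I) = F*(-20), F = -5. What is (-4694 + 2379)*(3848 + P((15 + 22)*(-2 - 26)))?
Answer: -9139620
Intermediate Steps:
P(I) = 100 (P(I) = -5*(-20) = 100)
(-4694 + 2379)*(3848 + P((15 + 22)*(-2 - 26))) = (-4694 + 2379)*(3848 + 100) = -2315*3948 = -9139620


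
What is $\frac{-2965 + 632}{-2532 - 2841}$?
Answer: $\frac{2333}{5373} \approx 0.43421$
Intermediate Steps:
$\frac{-2965 + 632}{-2532 - 2841} = - \frac{2333}{-5373} = \left(-2333\right) \left(- \frac{1}{5373}\right) = \frac{2333}{5373}$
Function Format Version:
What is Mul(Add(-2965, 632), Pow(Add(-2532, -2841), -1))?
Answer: Rational(2333, 5373) ≈ 0.43421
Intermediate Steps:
Mul(Add(-2965, 632), Pow(Add(-2532, -2841), -1)) = Mul(-2333, Pow(-5373, -1)) = Mul(-2333, Rational(-1, 5373)) = Rational(2333, 5373)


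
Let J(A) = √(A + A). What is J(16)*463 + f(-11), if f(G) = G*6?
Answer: -66 + 1852*√2 ≈ 2553.1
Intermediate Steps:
f(G) = 6*G
J(A) = √2*√A (J(A) = √(2*A) = √2*√A)
J(16)*463 + f(-11) = (√2*√16)*463 + 6*(-11) = (√2*4)*463 - 66 = (4*√2)*463 - 66 = 1852*√2 - 66 = -66 + 1852*√2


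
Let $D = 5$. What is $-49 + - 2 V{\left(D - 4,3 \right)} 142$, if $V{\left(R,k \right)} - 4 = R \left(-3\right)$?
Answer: $-333$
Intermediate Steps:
$V{\left(R,k \right)} = 4 - 3 R$ ($V{\left(R,k \right)} = 4 + R \left(-3\right) = 4 - 3 R$)
$-49 + - 2 V{\left(D - 4,3 \right)} 142 = -49 + - 2 \left(4 - 3 \left(5 - 4\right)\right) 142 = -49 + - 2 \left(4 - 3\right) 142 = -49 + \left(-2\right) 1 \cdot 142 = -49 - 284 = -333$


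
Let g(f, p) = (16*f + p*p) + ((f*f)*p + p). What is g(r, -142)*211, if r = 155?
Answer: -715089128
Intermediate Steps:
g(f, p) = p + p² + 16*f + p*f² (g(f, p) = (16*f + p²) + (f²*p + p) = (p² + 16*f) + (p*f² + p) = (p² + 16*f) + (p + p*f²) = p + p² + 16*f + p*f²)
g(r, -142)*211 = (-142 + (-142)² + 16*155 - 142*155²)*211 = (-142 + 20164 + 2480 - 142*24025)*211 = (-142 + 20164 + 2480 - 3411550)*211 = -3389048*211 = -715089128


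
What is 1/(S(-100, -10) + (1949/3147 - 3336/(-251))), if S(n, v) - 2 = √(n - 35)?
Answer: 1985387941869/48434139454088 - 1871811811827*I*√15/242170697270440 ≈ 0.040991 - 0.029935*I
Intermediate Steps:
S(n, v) = 2 + √(-35 + n) (S(n, v) = 2 + √(n - 35) = 2 + √(-35 + n))
1/(S(-100, -10) + (1949/3147 - 3336/(-251))) = 1/((2 + √(-35 - 100)) + (1949/3147 - 3336/(-251))) = 1/((2 + √(-135)) + (1949*(1/3147) - 3336*(-1/251))) = 1/((2 + 3*I*√15) + (1949/3147 + 3336/251)) = 1/((2 + 3*I*√15) + 10987591/789897) = 1/(12567385/789897 + 3*I*√15)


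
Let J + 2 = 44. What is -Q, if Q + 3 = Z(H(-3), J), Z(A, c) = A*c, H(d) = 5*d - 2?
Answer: 717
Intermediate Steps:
H(d) = -2 + 5*d
J = 42 (J = -2 + 44 = 42)
Q = -717 (Q = -3 + (-2 + 5*(-3))*42 = -3 + (-2 - 15)*42 = -3 - 17*42 = -3 - 714 = -717)
-Q = -1*(-717) = 717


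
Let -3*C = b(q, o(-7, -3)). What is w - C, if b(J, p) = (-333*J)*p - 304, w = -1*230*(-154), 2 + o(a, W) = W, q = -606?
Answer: -903034/3 ≈ -3.0101e+5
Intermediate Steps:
o(a, W) = -2 + W
w = 35420 (w = -230*(-154) = 35420)
b(J, p) = -304 - 333*J*p (b(J, p) = -333*J*p - 304 = -304 - 333*J*p)
C = 1009294/3 (C = -(-304 - 333*(-606)*(-2 - 3))/3 = -(-304 - 333*(-606)*(-5))/3 = -(-304 - 1008990)/3 = -⅓*(-1009294) = 1009294/3 ≈ 3.3643e+5)
w - C = 35420 - 1*1009294/3 = 35420 - 1009294/3 = -903034/3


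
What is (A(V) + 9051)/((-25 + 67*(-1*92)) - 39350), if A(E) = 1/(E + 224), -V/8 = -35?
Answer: -4561705/22951656 ≈ -0.19875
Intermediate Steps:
V = 280 (V = -8*(-35) = 280)
A(E) = 1/(224 + E)
(A(V) + 9051)/((-25 + 67*(-1*92)) - 39350) = (1/(224 + 280) + 9051)/((-25 + 67*(-1*92)) - 39350) = (1/504 + 9051)/((-25 + 67*(-92)) - 39350) = (1/504 + 9051)/((-25 - 6164) - 39350) = 4561705/(504*(-6189 - 39350)) = (4561705/504)/(-45539) = (4561705/504)*(-1/45539) = -4561705/22951656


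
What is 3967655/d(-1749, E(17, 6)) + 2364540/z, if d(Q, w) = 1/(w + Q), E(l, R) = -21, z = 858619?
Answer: -6029866021783110/858619 ≈ -7.0227e+9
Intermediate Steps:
d(Q, w) = 1/(Q + w)
3967655/d(-1749, E(17, 6)) + 2364540/z = 3967655/(1/(-1749 - 21)) + 2364540/858619 = 3967655/(1/(-1770)) + 2364540*(1/858619) = 3967655/(-1/1770) + 2364540/858619 = 3967655*(-1770) + 2364540/858619 = -7022749350 + 2364540/858619 = -6029866021783110/858619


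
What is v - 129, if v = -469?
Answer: -598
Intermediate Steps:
v - 129 = -469 - 129 = -598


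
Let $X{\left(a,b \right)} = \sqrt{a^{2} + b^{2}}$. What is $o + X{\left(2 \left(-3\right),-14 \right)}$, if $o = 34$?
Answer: $34 + 2 \sqrt{58} \approx 49.232$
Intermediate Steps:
$o + X{\left(2 \left(-3\right),-14 \right)} = 34 + \sqrt{\left(2 \left(-3\right)\right)^{2} + \left(-14\right)^{2}} = 34 + \sqrt{\left(-6\right)^{2} + 196} = 34 + \sqrt{36 + 196} = 34 + \sqrt{232} = 34 + 2 \sqrt{58}$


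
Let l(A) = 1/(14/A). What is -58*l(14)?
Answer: -58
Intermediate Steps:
l(A) = A/14
-58*l(14) = -29*14/7 = -58*1 = -58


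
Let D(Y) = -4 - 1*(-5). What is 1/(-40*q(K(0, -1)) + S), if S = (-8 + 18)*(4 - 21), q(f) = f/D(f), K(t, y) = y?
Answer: -1/130 ≈ -0.0076923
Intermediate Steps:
D(Y) = 1 (D(Y) = -4 + 5 = 1)
q(f) = f (q(f) = f/1 = f*1 = f)
S = -170 (S = 10*(-17) = -170)
1/(-40*q(K(0, -1)) + S) = 1/(-40*(-1) - 170) = 1/(40 - 170) = 1/(-130) = -1/130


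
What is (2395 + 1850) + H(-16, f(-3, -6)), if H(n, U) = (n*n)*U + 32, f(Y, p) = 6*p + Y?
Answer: -5707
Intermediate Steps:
f(Y, p) = Y + 6*p
H(n, U) = 32 + U*n² (H(n, U) = n²*U + 32 = U*n² + 32 = 32 + U*n²)
(2395 + 1850) + H(-16, f(-3, -6)) = (2395 + 1850) + (32 + (-3 + 6*(-6))*(-16)²) = 4245 + (32 + (-3 - 36)*256) = 4245 + (32 - 39*256) = 4245 + (32 - 9984) = 4245 - 9952 = -5707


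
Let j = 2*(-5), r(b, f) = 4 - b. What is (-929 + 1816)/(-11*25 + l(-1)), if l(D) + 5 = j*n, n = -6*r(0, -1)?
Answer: -887/40 ≈ -22.175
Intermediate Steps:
j = -10
n = -24 (n = -6*(4 - 1*0) = -6*(4 + 0) = -6*4 = -24)
l(D) = 235 (l(D) = -5 - 10*(-24) = -5 + 240 = 235)
(-929 + 1816)/(-11*25 + l(-1)) = (-929 + 1816)/(-11*25 + 235) = 887/(-275 + 235) = 887/(-40) = 887*(-1/40) = -887/40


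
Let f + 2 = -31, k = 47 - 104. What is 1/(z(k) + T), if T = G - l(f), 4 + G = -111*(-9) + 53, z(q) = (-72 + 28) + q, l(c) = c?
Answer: 1/980 ≈ 0.0010204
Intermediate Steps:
k = -57
f = -33 (f = -2 - 31 = -33)
z(q) = -44 + q
G = 1048 (G = -4 + (-111*(-9) + 53) = -4 + (999 + 53) = -4 + 1052 = 1048)
T = 1081 (T = 1048 - 1*(-33) = 1048 + 33 = 1081)
1/(z(k) + T) = 1/((-44 - 57) + 1081) = 1/(-101 + 1081) = 1/980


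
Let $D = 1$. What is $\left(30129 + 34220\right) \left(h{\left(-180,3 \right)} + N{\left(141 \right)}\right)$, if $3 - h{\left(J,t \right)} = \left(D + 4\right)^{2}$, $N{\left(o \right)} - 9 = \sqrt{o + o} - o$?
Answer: $-9909746 + 64349 \sqrt{282} \approx -8.8291 \cdot 10^{6}$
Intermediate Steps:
$N{\left(o \right)} = 9 - o + \sqrt{2} \sqrt{o}$ ($N{\left(o \right)} = 9 - \left(o - \sqrt{o + o}\right) = 9 - \left(o - \sqrt{2} \sqrt{o}\right) = 9 + \left(\sqrt{2} \sqrt{o} - o\right) = 9 + \left(- o + \sqrt{2} \sqrt{o}\right) = 9 - o + \sqrt{2} \sqrt{o}$)
$h{\left(J,t \right)} = -22$ ($h{\left(J,t \right)} = 3 - \left(1 + 4\right)^{2} = 3 - 5^{2} = 3 - 25 = -22$)
$\left(30129 + 34220\right) \left(h{\left(-180,3 \right)} + N{\left(141 \right)}\right) = \left(30129 + 34220\right) \left(-22 + \left(9 - 141 + \sqrt{2} \sqrt{141}\right)\right) = 64349 \left(-22 + \left(9 - 141 + \sqrt{282}\right)\right) = 64349 \left(-22 - \left(132 - \sqrt{282}\right)\right) = 64349 \left(-154 + \sqrt{282}\right) = -9909746 + 64349 \sqrt{282}$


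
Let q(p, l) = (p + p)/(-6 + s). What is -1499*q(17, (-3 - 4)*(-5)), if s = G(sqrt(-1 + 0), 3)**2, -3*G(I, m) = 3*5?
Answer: -50966/19 ≈ -2682.4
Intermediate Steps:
G(I, m) = -5
s = 25 (s = (-5)**2 = 25)
q(p, l) = 2*p/19 (q(p, l) = (p + p)/(-6 + 25) = (2*p)/19 = (2*p)*(1/19) = 2*p/19)
-1499*q(17, (-3 - 4)*(-5)) = -2998*17/19 = -1499*34/19 = -50966/19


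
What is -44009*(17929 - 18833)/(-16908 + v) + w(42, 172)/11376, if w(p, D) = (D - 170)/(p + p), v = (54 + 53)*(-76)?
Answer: -1188033867667/747744480 ≈ -1588.8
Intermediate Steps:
v = -8132 (v = 107*(-76) = -8132)
w(p, D) = (-170 + D)/(2*p) (w(p, D) = (-170 + D)/((2*p)) = (-170 + D)*(1/(2*p)) = (-170 + D)/(2*p))
-44009*(17929 - 18833)/(-16908 + v) + w(42, 172)/11376 = -44009*(17929 - 18833)/(-16908 - 8132) + ((½)*(-170 + 172)/42)/11376 = -44009/((-25040/(-904))) + ((½)*(1/42)*2)*(1/11376) = -44009/((-25040*(-1/904))) + (1/42)*(1/11376) = -44009/3130/113 + 1/477792 = -44009*113/3130 + 1/477792 = -4973017/3130 + 1/477792 = -1188033867667/747744480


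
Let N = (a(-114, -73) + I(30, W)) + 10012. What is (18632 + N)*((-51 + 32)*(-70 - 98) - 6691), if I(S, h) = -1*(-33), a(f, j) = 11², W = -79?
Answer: -100764202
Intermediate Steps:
a(f, j) = 121
I(S, h) = 33
N = 10166 (N = (121 + 33) + 10012 = 154 + 10012 = 10166)
(18632 + N)*((-51 + 32)*(-70 - 98) - 6691) = (18632 + 10166)*((-51 + 32)*(-70 - 98) - 6691) = 28798*(-19*(-168) - 6691) = 28798*(3192 - 6691) = 28798*(-3499) = -100764202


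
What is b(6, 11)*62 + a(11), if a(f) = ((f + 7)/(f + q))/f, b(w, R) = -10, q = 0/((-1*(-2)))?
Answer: -75002/121 ≈ -619.85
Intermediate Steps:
q = 0 (q = 0/2 = 0*(1/2) = 0)
a(f) = (7 + f)/f**2 (a(f) = ((f + 7)/(f + 0))/f = ((7 + f)/f)/f = (7 + f)/f**2)
b(6, 11)*62 + a(11) = -10*62 + (7 + 11)/11**2 = -620 + (1/121)*18 = -620 + 18/121 = -75002/121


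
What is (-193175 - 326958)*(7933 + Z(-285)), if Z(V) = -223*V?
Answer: -37183267904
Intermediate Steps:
(-193175 - 326958)*(7933 + Z(-285)) = (-193175 - 326958)*(7933 - 223*(-285)) = -520133*(7933 + 63555) = -520133*71488 = -37183267904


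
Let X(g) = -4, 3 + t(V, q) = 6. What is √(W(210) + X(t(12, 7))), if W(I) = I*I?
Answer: 8*√689 ≈ 209.99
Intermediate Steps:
t(V, q) = 3 (t(V, q) = -3 + 6 = 3)
W(I) = I²
√(W(210) + X(t(12, 7))) = √(210² - 4) = √(44100 - 4) = √44096 = 8*√689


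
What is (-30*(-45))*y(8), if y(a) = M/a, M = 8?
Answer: 1350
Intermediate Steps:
y(a) = 8/a
(-30*(-45))*y(8) = (-30*(-45))*(8/8) = 1350*(8*(⅛)) = 1350*1 = 1350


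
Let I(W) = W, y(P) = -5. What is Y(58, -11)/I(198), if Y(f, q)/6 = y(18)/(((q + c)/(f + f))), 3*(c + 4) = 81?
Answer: -145/99 ≈ -1.4646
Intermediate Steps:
c = 23 (c = -4 + (⅓)*81 = -4 + 27 = 23)
Y(f, q) = -60*f/(23 + q) (Y(f, q) = 6*(-5*(f + f)/(q + 23)) = 6*(-5*2*f/(23 + q)) = 6*(-10*f/(23 + q)) = -60*f/(23 + q))
Y(58, -11)/I(198) = -60*58/(23 - 11)/198 = -60*58/12*(1/198) = -60*58*1/12*(1/198) = -290*1/198 = -145/99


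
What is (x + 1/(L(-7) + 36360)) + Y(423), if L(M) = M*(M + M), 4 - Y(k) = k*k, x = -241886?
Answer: -15341927437/36458 ≈ -4.2081e+5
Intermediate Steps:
Y(k) = 4 - k**2 (Y(k) = 4 - k*k = 4 - k**2)
L(M) = 2*M**2 (L(M) = M*(2*M) = 2*M**2)
(x + 1/(L(-7) + 36360)) + Y(423) = (-241886 + 1/(2*(-7)**2 + 36360)) + (4 - 1*423**2) = (-241886 + 1/(2*49 + 36360)) + (4 - 1*178929) = (-241886 + 1/(98 + 36360)) + (4 - 178929) = (-241886 + 1/36458) - 178925 = -8818679787/36458 - 178925 = -15341927437/36458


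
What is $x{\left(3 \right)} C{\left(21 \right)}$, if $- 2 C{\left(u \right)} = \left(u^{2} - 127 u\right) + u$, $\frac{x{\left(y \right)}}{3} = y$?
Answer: $\frac{19845}{2} \approx 9922.5$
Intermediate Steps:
$x{\left(y \right)} = 3 y$
$C{\left(u \right)} = 63 u - \frac{u^{2}}{2}$ ($C{\left(u \right)} = - \frac{\left(u^{2} - 127 u\right) + u}{2} = - \frac{u^{2} - 126 u}{2} = 63 u - \frac{u^{2}}{2}$)
$x{\left(3 \right)} C{\left(21 \right)} = 3 \cdot 3 \cdot \frac{1}{2} \cdot 21 \left(126 - 21\right) = 9 \cdot \frac{1}{2} \cdot 21 \left(126 - 21\right) = 9 \cdot \frac{1}{2} \cdot 21 \cdot 105 = 9 \cdot \frac{2205}{2} = \frac{19845}{2}$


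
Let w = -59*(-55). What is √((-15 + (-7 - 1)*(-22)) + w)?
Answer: √3406 ≈ 58.361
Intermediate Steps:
w = 3245
√((-15 + (-7 - 1)*(-22)) + w) = √((-15 + (-7 - 1)*(-22)) + 3245) = √((-15 - 8*(-22)) + 3245) = √((-15 + 176) + 3245) = √(161 + 3245) = √3406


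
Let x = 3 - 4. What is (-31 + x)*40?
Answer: -1280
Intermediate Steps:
x = -1
(-31 + x)*40 = (-31 - 1)*40 = -32*40 = -1280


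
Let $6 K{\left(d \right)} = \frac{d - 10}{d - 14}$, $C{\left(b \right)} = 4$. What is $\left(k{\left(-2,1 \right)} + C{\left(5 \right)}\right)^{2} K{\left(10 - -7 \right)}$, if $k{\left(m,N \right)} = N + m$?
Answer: $\frac{7}{2} \approx 3.5$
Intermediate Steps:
$K{\left(d \right)} = \frac{-10 + d}{6 \left(-14 + d\right)}$ ($K{\left(d \right)} = \frac{\left(d - 10\right) \frac{1}{d - 14}}{6} = \frac{\left(-10 + d\right) \frac{1}{-14 + d}}{6} = \frac{\frac{1}{-14 + d} \left(-10 + d\right)}{6} = \frac{-10 + d}{6 \left(-14 + d\right)}$)
$\left(k{\left(-2,1 \right)} + C{\left(5 \right)}\right)^{2} K{\left(10 - -7 \right)} = \left(\left(1 - 2\right) + 4\right)^{2} \frac{-10 + \left(10 - -7\right)}{6 \left(-14 + \left(10 - -7\right)\right)} = \left(-1 + 4\right)^{2} \frac{-10 + \left(10 + 7\right)}{6 \left(-14 + \left(10 + 7\right)\right)} = 3^{2} \frac{-10 + 17}{6 \left(-14 + 17\right)} = 9 \cdot \frac{1}{6} \cdot \frac{1}{3} \cdot 7 = 9 \cdot \frac{7}{18} = \frac{7}{2}$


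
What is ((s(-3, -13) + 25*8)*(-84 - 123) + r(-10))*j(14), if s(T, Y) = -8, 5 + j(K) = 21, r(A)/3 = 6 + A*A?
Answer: -630816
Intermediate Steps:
r(A) = 18 + 3*A² (r(A) = 3*(6 + A*A) = 3*(6 + A²) = 18 + 3*A²)
j(K) = 16 (j(K) = -5 + 21 = 16)
((s(-3, -13) + 25*8)*(-84 - 123) + r(-10))*j(14) = ((-8 + 25*8)*(-84 - 123) + (18 + 3*(-10)²))*16 = ((-8 + 200)*(-207) + (18 + 3*100))*16 = (192*(-207) + (18 + 300))*16 = (-39744 + 318)*16 = -39426*16 = -630816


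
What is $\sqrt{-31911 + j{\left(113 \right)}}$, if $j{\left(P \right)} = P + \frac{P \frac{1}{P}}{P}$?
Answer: $\frac{i \sqrt{406028549}}{113} \approx 178.32 i$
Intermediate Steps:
$j{\left(P \right)} = P + \frac{1}{P}$ ($j{\left(P \right)} = P + 1 \frac{1}{P} = P + \frac{1}{P}$)
$\sqrt{-31911 + j{\left(113 \right)}} = \sqrt{-31911 + \left(113 + \frac{1}{113}\right)} = \sqrt{-31911 + \frac{12770}{113}} = \sqrt{- \frac{3593173}{113}} = \frac{i \sqrt{406028549}}{113}$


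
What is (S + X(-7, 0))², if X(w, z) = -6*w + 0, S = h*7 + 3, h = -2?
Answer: 961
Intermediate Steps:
S = -11 (S = -2*7 + 3 = -14 + 3 = -11)
X(w, z) = -6*w
(S + X(-7, 0))² = (-11 - 6*(-7))² = (-11 + 42)² = 31² = 961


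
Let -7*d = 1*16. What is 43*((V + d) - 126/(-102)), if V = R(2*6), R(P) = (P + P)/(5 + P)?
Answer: 1849/119 ≈ 15.538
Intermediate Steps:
d = -16/7 ≈ -2.2857
R(P) = 2*P/(5 + P) (R(P) = (2*P)/(5 + P) = 2*P/(5 + P))
V = 24/17 (V = 2*(2*6)/(5 + 2*6) = 2*12/(5 + 12) = 2*12/17 = 2*12*(1/17) = 24/17 ≈ 1.4118)
43*((V + d) - 126/(-102)) = 43*((24/17 - 16/7) - 126/(-102)) = 43*(-104/119 - 126*(-1/102)) = 43*(-104/119 + 21/17) = 43*(43/119) = 1849/119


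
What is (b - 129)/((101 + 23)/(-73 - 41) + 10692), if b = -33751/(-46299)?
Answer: -56418790/4702296203 ≈ -0.011998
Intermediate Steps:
b = 33751/46299 (b = -33751*(-1/46299) = 33751/46299 ≈ 0.72898)
(b - 129)/((101 + 23)/(-73 - 41) + 10692) = (33751/46299 - 129)/((101 + 23)/(-73 - 41) + 10692) = -5938820/(46299*(124/(-114) + 10692)) = -5938820/(46299*(-1/114*124 + 10692)) = -5938820/(46299*(-62/57 + 10692)) = -5938820/(46299*609382/57) = -5938820/46299*57/609382 = -56418790/4702296203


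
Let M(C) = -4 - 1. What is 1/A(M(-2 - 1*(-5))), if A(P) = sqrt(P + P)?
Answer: -I*sqrt(10)/10 ≈ -0.31623*I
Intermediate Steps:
M(C) = -5
A(P) = sqrt(2)*sqrt(P) (A(P) = sqrt(2*P) = sqrt(2)*sqrt(P))
1/A(M(-2 - 1*(-5))) = 1/(sqrt(2)*sqrt(-5)) = 1/(sqrt(2)*(I*sqrt(5))) = 1/(I*sqrt(10)) = -I*sqrt(10)/10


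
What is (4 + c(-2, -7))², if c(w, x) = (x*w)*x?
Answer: 8836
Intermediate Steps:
c(w, x) = w*x² (c(w, x) = (w*x)*x = w*x²)
(4 + c(-2, -7))² = (4 - 2*(-7)²)² = (4 - 2*49)² = (4 - 98)² = (-94)² = 8836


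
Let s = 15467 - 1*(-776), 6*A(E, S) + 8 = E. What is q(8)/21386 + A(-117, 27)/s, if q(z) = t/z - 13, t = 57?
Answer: -350899/225322896 ≈ -0.0015573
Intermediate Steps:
A(E, S) = -4/3 + E/6
s = 16243 (s = 15467 + 776 = 16243)
q(z) = -13 + 57/z (q(z) = 57/z - 13 = -13 + 57/z)
q(8)/21386 + A(-117, 27)/s = (-13 + 57/8)/21386 + (-4/3 + (1/6)*(-117))/16243 = (-13 + 57*(1/8))*(1/21386) + (-4/3 - 39/2)*(1/16243) = (-13 + 57/8)*(1/21386) - 125/6*1/16243 = -47/8*1/21386 - 125/97458 = -47/171088 - 125/97458 = -350899/225322896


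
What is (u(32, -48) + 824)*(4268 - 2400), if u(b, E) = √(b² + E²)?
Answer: 1539232 + 29888*√13 ≈ 1.6470e+6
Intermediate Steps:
u(b, E) = √(E² + b²)
(u(32, -48) + 824)*(4268 - 2400) = (√((-48)² + 32²) + 824)*(4268 - 2400) = (√(2304 + 1024) + 824)*1868 = (√3328 + 824)*1868 = (16*√13 + 824)*1868 = (824 + 16*√13)*1868 = 1539232 + 29888*√13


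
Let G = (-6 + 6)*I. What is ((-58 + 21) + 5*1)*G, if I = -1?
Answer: 0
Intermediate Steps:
G = 0 (G = (-6 + 6)*(-1) = 0*(-1) = 0)
((-58 + 21) + 5*1)*G = ((-58 + 21) + 5*1)*0 = (-37 + 5)*0 = -32*0 = 0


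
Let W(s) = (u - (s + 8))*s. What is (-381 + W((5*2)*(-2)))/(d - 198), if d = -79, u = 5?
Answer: 721/277 ≈ 2.6029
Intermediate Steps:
W(s) = s*(-3 - s) (W(s) = (5 - (s + 8))*s = (5 - (8 + s))*s = (5 + (-8 - s))*s = (-3 - s)*s = s*(-3 - s))
(-381 + W((5*2)*(-2)))/(d - 198) = (-381 - (5*2)*(-2)*(3 + (5*2)*(-2)))/(-79 - 198) = (-381 - 10*(-2)*(3 + 10*(-2)))/(-277) = (-381 - 1*(-20)*(3 - 20))*(-1/277) = (-381 - 1*(-20)*(-17))*(-1/277) = (-381 - 340)*(-1/277) = -721*(-1/277) = 721/277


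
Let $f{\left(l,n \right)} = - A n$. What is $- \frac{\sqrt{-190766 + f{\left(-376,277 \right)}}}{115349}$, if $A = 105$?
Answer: $- \frac{i \sqrt{219851}}{115349} \approx - 0.0040649 i$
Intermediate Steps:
$f{\left(l,n \right)} = - 105 n$ ($f{\left(l,n \right)} = \left(-1\right) 105 n = - 105 n$)
$- \frac{\sqrt{-190766 + f{\left(-376,277 \right)}}}{115349} = - \frac{\sqrt{-190766 - 29085}}{115349} = - \frac{\sqrt{-219851}}{115349} = - \frac{i \sqrt{219851}}{115349}$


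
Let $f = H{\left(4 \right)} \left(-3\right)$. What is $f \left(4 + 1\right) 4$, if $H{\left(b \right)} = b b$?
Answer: $-960$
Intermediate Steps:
$H{\left(b \right)} = b^{2}$
$f = -48$ ($f = 4^{2} \left(-3\right) = 16 \left(-3\right) = -48$)
$f \left(4 + 1\right) 4 = - 48 \left(4 + 1\right) 4 = - 48 \cdot 5 \cdot 4 = \left(-48\right) 20 = -960$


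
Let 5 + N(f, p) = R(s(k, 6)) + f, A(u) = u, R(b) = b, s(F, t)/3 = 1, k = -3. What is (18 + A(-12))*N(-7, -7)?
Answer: -54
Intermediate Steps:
s(F, t) = 3 (s(F, t) = 3*1 = 3)
N(f, p) = -2 + f (N(f, p) = -5 + (3 + f) = -2 + f)
(18 + A(-12))*N(-7, -7) = (18 - 12)*(-2 - 7) = 6*(-9) = -54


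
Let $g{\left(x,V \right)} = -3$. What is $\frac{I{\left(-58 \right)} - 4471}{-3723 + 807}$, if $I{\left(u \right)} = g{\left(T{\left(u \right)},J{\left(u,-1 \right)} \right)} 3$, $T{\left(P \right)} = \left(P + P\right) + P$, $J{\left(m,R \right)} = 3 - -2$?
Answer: $\frac{1120}{729} \approx 1.5364$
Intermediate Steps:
$J{\left(m,R \right)} = 5$ ($J{\left(m,R \right)} = 3 + 2 = 5$)
$T{\left(P \right)} = 3 P$ ($T{\left(P \right)} = 2 P + P = 3 P$)
$I{\left(u \right)} = -9$ ($I{\left(u \right)} = \left(-3\right) 3 = -9$)
$\frac{I{\left(-58 \right)} - 4471}{-3723 + 807} = \frac{-9 - 4471}{-3723 + 807} = - \frac{4480}{-2916} = \left(-4480\right) \left(- \frac{1}{2916}\right) = \frac{1120}{729}$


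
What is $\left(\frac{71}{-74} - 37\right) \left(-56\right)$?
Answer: $\frac{78652}{37} \approx 2125.7$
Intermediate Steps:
$\left(\frac{71}{-74} - 37\right) \left(-56\right) = \left(71 \left(- \frac{1}{74}\right) - 37\right) \left(-56\right) = \left(- \frac{71}{74} - 37\right) \left(-56\right) = \left(- \frac{2809}{74}\right) \left(-56\right) = \frac{78652}{37}$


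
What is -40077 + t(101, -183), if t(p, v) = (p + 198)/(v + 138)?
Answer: -1803764/45 ≈ -40084.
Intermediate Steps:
t(p, v) = (198 + p)/(138 + v)
-40077 + t(101, -183) = -40077 + (198 + 101)/(138 - 183) = -40077 + 299/(-45) = -40077 - 1/45*299 = -40077 - 299/45 = -1803764/45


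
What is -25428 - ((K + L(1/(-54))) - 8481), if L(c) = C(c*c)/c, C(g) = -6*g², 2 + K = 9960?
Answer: -706094821/26244 ≈ -26905.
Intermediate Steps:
K = 9958 (K = -2 + 9960 = 9958)
L(c) = -6*c³ (L(c) = (-6*c⁴)/c = -6*c³)
-25428 - ((K + L(1/(-54))) - 8481) = -25428 - ((9958 - 6*(1/(-54))³) - 8481) = -25428 - ((9958 - 6*(-1/54)³) - 8481) = -25428 - ((9958 - 6*(-1/157464)) - 8481) = -25428 - ((9958 + 1/26244) - 8481) = -25428 - (261337753/26244 - 8481) = -25428 - 1*38762389/26244 = -25428 - 38762389/26244 = -706094821/26244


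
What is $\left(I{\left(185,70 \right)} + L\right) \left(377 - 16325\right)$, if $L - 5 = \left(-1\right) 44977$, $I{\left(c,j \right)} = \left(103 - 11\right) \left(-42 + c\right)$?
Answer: $507401568$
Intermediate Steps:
$I{\left(c,j \right)} = -3864 + 92 c$ ($I{\left(c,j \right)} = 92 \left(-42 + c\right) = -3864 + 92 c$)
$L = -44972$ ($L = 5 - 44977 = -44972$)
$\left(I{\left(185,70 \right)} + L\right) \left(377 - 16325\right) = \left(\left(-3864 + 92 \cdot 185\right) - 44972\right) \left(377 - 16325\right) = \left(\left(-3864 + 17020\right) - 44972\right) \left(-15948\right) = \left(13156 - 44972\right) \left(-15948\right) = \left(-31816\right) \left(-15948\right) = 507401568$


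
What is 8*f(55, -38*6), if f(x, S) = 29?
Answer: 232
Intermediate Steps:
8*f(55, -38*6) = 8*29 = 232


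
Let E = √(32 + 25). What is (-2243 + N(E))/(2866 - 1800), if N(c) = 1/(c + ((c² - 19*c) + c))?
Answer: -40029/19024 - 17*√57/14096784 ≈ -2.1041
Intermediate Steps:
E = √57 ≈ 7.5498
N(c) = 1/(c² - 17*c) (N(c) = 1/(c + (c² - 18*c)) = 1/(c² - 17*c))
(-2243 + N(E))/(2866 - 1800) = (-2243 + 1/((√57)*(-17 + √57)))/(2866 - 1800) = (-2243 + (√57/57)/(-17 + √57))/1066 = (-2243 + √57/(57*(-17 + √57)))*(1/1066) = -2243/1066 + √57/(60762*(-17 + √57))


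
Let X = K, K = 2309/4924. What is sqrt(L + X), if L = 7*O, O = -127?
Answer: I*sqrt(5385781337)/2462 ≈ 29.808*I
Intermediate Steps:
L = -889 (L = 7*(-127) = -889)
K = 2309/4924 (K = 2309*(1/4924) = 2309/4924 ≈ 0.46893)
X = 2309/4924 ≈ 0.46893
sqrt(L + X) = sqrt(-889 + 2309/4924) = sqrt(-4375127/4924) = I*sqrt(5385781337)/2462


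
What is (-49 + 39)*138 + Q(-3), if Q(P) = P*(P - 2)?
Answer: -1365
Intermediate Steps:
Q(P) = P*(-2 + P)
(-49 + 39)*138 + Q(-3) = (-49 + 39)*138 - 3*(-2 - 3) = -10*138 - 3*(-5) = -1380 + 15 = -1365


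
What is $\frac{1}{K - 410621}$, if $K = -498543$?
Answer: $- \frac{1}{909164} \approx -1.0999 \cdot 10^{-6}$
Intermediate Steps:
$\frac{1}{K - 410621} = \frac{1}{-498543 - 410621} = \frac{1}{-909164} = - \frac{1}{909164}$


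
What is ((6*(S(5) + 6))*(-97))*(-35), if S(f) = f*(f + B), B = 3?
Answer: 937020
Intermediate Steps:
S(f) = f*(3 + f) (S(f) = f*(f + 3) = f*(3 + f))
((6*(S(5) + 6))*(-97))*(-35) = ((6*(5*(3 + 5) + 6))*(-97))*(-35) = ((6*(5*8 + 6))*(-97))*(-35) = ((6*(40 + 6))*(-97))*(-35) = ((6*46)*(-97))*(-35) = (276*(-97))*(-35) = -26772*(-35) = 937020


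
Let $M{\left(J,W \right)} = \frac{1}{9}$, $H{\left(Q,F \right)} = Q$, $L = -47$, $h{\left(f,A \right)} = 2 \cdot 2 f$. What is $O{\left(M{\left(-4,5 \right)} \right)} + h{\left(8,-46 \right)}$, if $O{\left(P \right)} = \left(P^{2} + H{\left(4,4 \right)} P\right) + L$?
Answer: $- \frac{1178}{81} \approx -14.543$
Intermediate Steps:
$h{\left(f,A \right)} = 4 f$
$M{\left(J,W \right)} = \frac{1}{9}$
$O{\left(P \right)} = -47 + P^{2} + 4 P$ ($O{\left(P \right)} = \left(P^{2} + 4 P\right) - 47 = -47 + P^{2} + 4 P$)
$O{\left(M{\left(-4,5 \right)} \right)} + h{\left(8,-46 \right)} = \left(-47 + \left(\frac{1}{9}\right)^{2} + 4 \cdot \frac{1}{9}\right) + 4 \cdot 8 = \left(-47 + \frac{1}{81} + \frac{4}{9}\right) + 32 = - \frac{3770}{81} + 32 = - \frac{1178}{81}$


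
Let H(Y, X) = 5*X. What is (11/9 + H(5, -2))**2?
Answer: 6241/81 ≈ 77.049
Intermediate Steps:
(11/9 + H(5, -2))**2 = (11/9 + 5*(-2))**2 = (11*(1/9) - 10)**2 = (11/9 - 10)**2 = (-79/9)**2 = 6241/81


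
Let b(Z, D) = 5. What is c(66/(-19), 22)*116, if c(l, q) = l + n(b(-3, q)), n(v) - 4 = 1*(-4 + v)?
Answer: 3364/19 ≈ 177.05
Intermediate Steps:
n(v) = v (n(v) = 4 + 1*(-4 + v) = 4 + (-4 + v) = v)
c(l, q) = 5 + l (c(l, q) = l + 5 = 5 + l)
c(66/(-19), 22)*116 = (5 + 66/(-19))*116 = (5 + 66*(-1/19))*116 = (5 - 66/19)*116 = (29/19)*116 = 3364/19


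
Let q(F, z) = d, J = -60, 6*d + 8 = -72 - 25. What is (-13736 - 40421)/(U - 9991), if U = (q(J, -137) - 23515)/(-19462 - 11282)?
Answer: 3330005616/614279543 ≈ 5.4210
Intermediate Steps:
d = -35/2 (d = -4/3 + (-72 - 25)/6 = -4/3 + (⅙)*(-97) = -4/3 - 97/6 = -35/2 ≈ -17.500)
q(F, z) = -35/2
U = 47065/61488 (U = (-35/2 - 23515)/(-19462 - 11282) = -47065/2/(-30744) = -47065/2*(-1/30744) = 47065/61488 ≈ 0.76543)
(-13736 - 40421)/(U - 9991) = (-13736 - 40421)/(47065/61488 - 9991) = -54157/(-614279543/61488) = -54157*(-61488/614279543) = 3330005616/614279543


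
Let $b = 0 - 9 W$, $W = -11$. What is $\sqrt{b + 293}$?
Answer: $14 \sqrt{2} \approx 19.799$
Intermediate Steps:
$b = 99$ ($b = 0 - -99 = 0 + 99 = 99$)
$\sqrt{b + 293} = \sqrt{99 + 293} = \sqrt{392} = 14 \sqrt{2}$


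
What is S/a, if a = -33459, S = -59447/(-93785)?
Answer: -59447/3137952315 ≈ -1.8945e-5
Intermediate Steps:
S = 59447/93785 (S = -59447*(-1/93785) = 59447/93785 ≈ 0.63386)
S/a = (59447/93785)/(-33459) = (59447/93785)*(-1/33459) = -59447/3137952315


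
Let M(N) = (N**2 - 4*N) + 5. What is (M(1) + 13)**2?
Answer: 225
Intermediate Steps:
M(N) = 5 + N**2 - 4*N
(M(1) + 13)**2 = ((5 + 1**2 - 4*1) + 13)**2 = ((5 + 1 - 4) + 13)**2 = (2 + 13)**2 = 15**2 = 225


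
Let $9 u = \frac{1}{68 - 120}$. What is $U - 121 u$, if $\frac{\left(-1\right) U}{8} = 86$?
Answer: $- \frac{321863}{468} \approx -687.74$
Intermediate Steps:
$U = -688$ ($U = \left(-8\right) 86 = -688$)
$u = - \frac{1}{468}$ ($u = \frac{1}{9 \left(68 - 120\right)} = \frac{1}{9 \left(-52\right)} = \frac{1}{9} \left(- \frac{1}{52}\right) = - \frac{1}{468} \approx -0.0021368$)
$U - 121 u = -688 - - \frac{121}{468} = -688 + \frac{121}{468} = - \frac{321863}{468}$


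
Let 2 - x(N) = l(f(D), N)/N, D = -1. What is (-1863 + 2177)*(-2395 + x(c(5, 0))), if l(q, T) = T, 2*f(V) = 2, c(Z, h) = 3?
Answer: -751716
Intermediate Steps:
f(V) = 1 (f(V) = (1/2)*2 = 1)
x(N) = 1 (x(N) = 2 - N/N = 2 - 1*1 = 2 - 1 = 1)
(-1863 + 2177)*(-2395 + x(c(5, 0))) = (-1863 + 2177)*(-2395 + 1) = 314*(-2394) = -751716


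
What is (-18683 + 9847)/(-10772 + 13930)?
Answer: -4418/1579 ≈ -2.7980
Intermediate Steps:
(-18683 + 9847)/(-10772 + 13930) = -8836/3158 = -8836*1/3158 = -4418/1579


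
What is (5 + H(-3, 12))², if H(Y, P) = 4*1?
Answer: 81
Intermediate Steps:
H(Y, P) = 4
(5 + H(-3, 12))² = (5 + 4)² = 9² = 81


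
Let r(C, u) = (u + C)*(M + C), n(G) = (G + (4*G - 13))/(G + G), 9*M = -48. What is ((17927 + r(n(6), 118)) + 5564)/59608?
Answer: 3315353/8583552 ≈ 0.38624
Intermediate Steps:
M = -16/3 (M = (⅑)*(-48) = -16/3 ≈ -5.3333)
n(G) = (-13 + 5*G)/(2*G) (n(G) = (G + (-13 + 4*G))/((2*G)) = (-13 + 5*G)*(1/(2*G)) = (-13 + 5*G)/(2*G))
r(C, u) = (-16/3 + C)*(C + u) (r(C, u) = (u + C)*(-16/3 + C) = (C + u)*(-16/3 + C) = (-16/3 + C)*(C + u))
((17927 + r(n(6), 118)) + 5564)/59608 = ((17927 + (((½)*(-13 + 5*6)/6)² - 8*(-13 + 5*6)/(3*6) - 16/3*118 + ((½)*(-13 + 5*6)/6)*118)) + 5564)/59608 = ((17927 + (((½)*(⅙)*(-13 + 30))² - 8*(-13 + 30)/(3*6) - 1888/3 + ((½)*(⅙)*(-13 + 30))*118)) + 5564)*(1/59608) = ((17927 + (((½)*(⅙)*17)² - 8*17/(3*6) - 1888/3 + ((½)*(⅙)*17)*118)) + 5564)*(1/59608) = ((17927 + ((17/12)² - 16/3*17/12 - 1888/3 + (17/12)*118)) + 5564)*(1/59608) = ((17927 + (289/144 - 68/9 - 1888/3 + 1003/6)) + 5564)*(1/59608) = ((17927 - 67351/144) + 5564)*(1/59608) = (2514137/144 + 5564)*(1/59608) = (3315353/144)*(1/59608) = 3315353/8583552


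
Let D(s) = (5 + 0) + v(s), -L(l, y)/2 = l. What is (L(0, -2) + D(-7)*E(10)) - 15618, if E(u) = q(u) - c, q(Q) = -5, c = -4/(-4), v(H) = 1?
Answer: -15654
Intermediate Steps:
L(l, y) = -2*l
c = 1 (c = -4*(-1/4) = 1)
D(s) = 6 (D(s) = (5 + 0) + 1 = 5 + 1 = 6)
E(u) = -6 (E(u) = -5 - 1*1 = -5 - 1 = -6)
(L(0, -2) + D(-7)*E(10)) - 15618 = (-2*0 + 6*(-6)) - 15618 = (0 - 36) - 15618 = -36 - 15618 = -15654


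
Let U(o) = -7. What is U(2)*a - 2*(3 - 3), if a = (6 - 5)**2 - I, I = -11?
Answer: -84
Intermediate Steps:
a = 12 (a = (6 - 5)**2 - 1*(-11) = 1**2 + 11 = 1 + 11 = 12)
U(2)*a - 2*(3 - 3) = -7*12 - 2*(3 - 3) = -84 - 2*0 = -84 + 0 = -84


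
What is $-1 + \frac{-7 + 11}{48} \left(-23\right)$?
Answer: $- \frac{35}{12} \approx -2.9167$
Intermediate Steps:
$-1 + \frac{-7 + 11}{48} \left(-23\right) = -1 + 4 \cdot \frac{1}{48} \left(-23\right) = -1 + \frac{1}{12} \left(-23\right) = -1 - \frac{23}{12} = - \frac{35}{12}$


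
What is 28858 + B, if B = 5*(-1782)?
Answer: 19948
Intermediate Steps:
B = -8910
28858 + B = 28858 - 8910 = 19948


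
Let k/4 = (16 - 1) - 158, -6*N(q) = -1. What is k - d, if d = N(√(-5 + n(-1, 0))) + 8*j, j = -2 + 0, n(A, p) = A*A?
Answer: -3337/6 ≈ -556.17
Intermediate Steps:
n(A, p) = A²
N(q) = ⅙ (N(q) = -⅙*(-1) = ⅙)
j = -2
k = -572 (k = 4*((16 - 1) - 158) = 4*(15 - 158) = 4*(-143) = -572)
d = -95/6 (d = ⅙ + 8*(-2) = ⅙ - 16 = -95/6 ≈ -15.833)
k - d = -572 - 1*(-95/6) = -572 + 95/6 = -3337/6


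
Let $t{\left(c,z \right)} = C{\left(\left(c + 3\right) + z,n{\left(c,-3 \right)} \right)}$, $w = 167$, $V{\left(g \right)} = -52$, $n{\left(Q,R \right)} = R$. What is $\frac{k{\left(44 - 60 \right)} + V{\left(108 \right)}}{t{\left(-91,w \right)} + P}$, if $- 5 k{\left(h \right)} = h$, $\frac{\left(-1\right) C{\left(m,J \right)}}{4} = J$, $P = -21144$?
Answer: $\frac{61}{26415} \approx 0.0023093$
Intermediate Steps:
$C{\left(m,J \right)} = - 4 J$
$k{\left(h \right)} = - \frac{h}{5}$
$t{\left(c,z \right)} = 12$ ($t{\left(c,z \right)} = \left(-4\right) \left(-3\right) = 12$)
$\frac{k{\left(44 - 60 \right)} + V{\left(108 \right)}}{t{\left(-91,w \right)} + P} = \frac{- \frac{44 - 60}{5} - 52}{12 - 21144} = \frac{- \frac{44 - 60}{5} - 52}{-21132} = \left(\left(- \frac{1}{5}\right) \left(-16\right) - 52\right) \left(- \frac{1}{21132}\right) = \left(\frac{16}{5} - 52\right) \left(- \frac{1}{21132}\right) = \left(- \frac{244}{5}\right) \left(- \frac{1}{21132}\right) = \frac{61}{26415}$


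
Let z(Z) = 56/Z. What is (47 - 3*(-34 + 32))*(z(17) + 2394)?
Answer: 2159962/17 ≈ 1.2706e+5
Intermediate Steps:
(47 - 3*(-34 + 32))*(z(17) + 2394) = (47 - 3*(-34 + 32))*(56/17 + 2394) = (47 - 3*(-2))*(56*(1/17) + 2394) = (47 + 6)*(56/17 + 2394) = 53*(40754/17) = 2159962/17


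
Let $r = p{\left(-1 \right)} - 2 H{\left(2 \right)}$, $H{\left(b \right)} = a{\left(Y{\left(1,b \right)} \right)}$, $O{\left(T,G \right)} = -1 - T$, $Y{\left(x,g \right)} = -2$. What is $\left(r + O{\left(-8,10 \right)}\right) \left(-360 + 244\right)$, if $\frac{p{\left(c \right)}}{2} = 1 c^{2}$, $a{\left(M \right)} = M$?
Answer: $-1508$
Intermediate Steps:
$p{\left(c \right)} = 2 c^{2}$ ($p{\left(c \right)} = 2 \cdot 1 c^{2} = 2 c^{2}$)
$H{\left(b \right)} = -2$
$r = 6$ ($r = 2 \left(-1\right)^{2} - -4 = 2 \cdot 1 + 4 = 2 + 4 = 6$)
$\left(r + O{\left(-8,10 \right)}\right) \left(-360 + 244\right) = \left(6 - -7\right) \left(-360 + 244\right) = \left(6 + \left(-1 + 8\right)\right) \left(-116\right) = \left(6 + 7\right) \left(-116\right) = 13 \left(-116\right) = -1508$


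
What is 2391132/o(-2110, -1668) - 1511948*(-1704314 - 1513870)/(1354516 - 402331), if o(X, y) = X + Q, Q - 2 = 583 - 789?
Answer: 144320707174926/28248155 ≈ 5.1090e+6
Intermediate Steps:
Q = -204 (Q = 2 + (583 - 789) = 2 - 206 = -204)
o(X, y) = -204 + X (o(X, y) = X - 204 = -204 + X)
2391132/o(-2110, -1668) - 1511948*(-1704314 - 1513870)/(1354516 - 402331) = 2391132/(-204 - 2110) - 1511948*(-1704314 - 1513870)/(1354516 - 402331) = 2391132/(-2314) - 1511948/(952185/(-3218184)) = 2391132*(-1/2314) - 1511948/(952185*(-1/3218184)) = -1195566/1157 - 1511948/(-317395/1072728) = -1195566/1157 - 1511948*(-1072728/317395) = -1195566/1157 + 1621908954144/317395 = 144320707174926/28248155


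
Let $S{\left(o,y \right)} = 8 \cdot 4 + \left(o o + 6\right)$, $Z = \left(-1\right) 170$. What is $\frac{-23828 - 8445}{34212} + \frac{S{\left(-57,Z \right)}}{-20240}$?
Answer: $- \frac{191415091}{173112720} \approx -1.1057$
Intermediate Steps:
$Z = -170$
$S{\left(o,y \right)} = 38 + o^{2}$ ($S{\left(o,y \right)} = 32 + \left(o^{2} + 6\right) = 32 + \left(6 + o^{2}\right) = 38 + o^{2}$)
$\frac{-23828 - 8445}{34212} + \frac{S{\left(-57,Z \right)}}{-20240} = \frac{-23828 - 8445}{34212} + \frac{38 + \left(-57\right)^{2}}{-20240} = \left(-23828 + \left(-8754 + 309\right)\right) \frac{1}{34212} + \left(38 + 3249\right) \left(- \frac{1}{20240}\right) = \left(-23828 - 8445\right) \frac{1}{34212} + 3287 \left(- \frac{1}{20240}\right) = \left(-32273\right) \frac{1}{34212} - \frac{3287}{20240} = - \frac{32273}{34212} - \frac{3287}{20240} = - \frac{191415091}{173112720}$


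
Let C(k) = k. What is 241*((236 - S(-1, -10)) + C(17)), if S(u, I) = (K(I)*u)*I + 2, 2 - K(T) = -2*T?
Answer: 103871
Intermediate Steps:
K(T) = 2 + 2*T (K(T) = 2 - (-2)*T = 2 + 2*T)
S(u, I) = 2 + I*u*(2 + 2*I) (S(u, I) = ((2 + 2*I)*u)*I + 2 = (u*(2 + 2*I))*I + 2 = I*u*(2 + 2*I) + 2 = 2 + I*u*(2 + 2*I))
241*((236 - S(-1, -10)) + C(17)) = 241*((236 - (2 + 2*(-10)*(-1)*(1 - 10))) + 17) = 241*((236 - (2 + 2*(-10)*(-1)*(-9))) + 17) = 241*((236 - (2 - 180)) + 17) = 241*((236 - 1*(-178)) + 17) = 241*((236 + 178) + 17) = 241*(414 + 17) = 241*431 = 103871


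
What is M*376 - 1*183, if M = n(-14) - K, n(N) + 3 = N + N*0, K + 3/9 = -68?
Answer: 57355/3 ≈ 19118.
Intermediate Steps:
K = -205/3 (K = -⅓ - 68 = -205/3 ≈ -68.333)
n(N) = -3 + N (n(N) = -3 + (N + N*0) = -3 + (N + 0) = -3 + N)
M = 154/3 (M = (-3 - 14) - 1*(-205/3) = -17 + 205/3 = 154/3 ≈ 51.333)
M*376 - 1*183 = (154/3)*376 - 1*183 = 57904/3 - 183 = 57355/3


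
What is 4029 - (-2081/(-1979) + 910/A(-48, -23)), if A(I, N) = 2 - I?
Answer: 39676461/9895 ≈ 4009.8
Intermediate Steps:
4029 - (-2081/(-1979) + 910/A(-48, -23)) = 4029 - (-2081/(-1979) + 910/(2 - 1*(-48))) = 4029 - (-2081*(-1/1979) + 910/(2 + 48)) = 4029 - (2081/1979 + 910/50) = 4029 - (2081/1979 + 910*(1/50)) = 4029 - (2081/1979 + 91/5) = 4029 - 1*190494/9895 = 4029 - 190494/9895 = 39676461/9895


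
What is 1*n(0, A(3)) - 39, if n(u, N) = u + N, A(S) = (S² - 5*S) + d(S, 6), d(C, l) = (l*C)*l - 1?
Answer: 62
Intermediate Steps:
d(C, l) = -1 + C*l² (d(C, l) = (C*l)*l - 1 = C*l² - 1 = -1 + C*l²)
A(S) = -1 + S² + 31*S (A(S) = (S² - 5*S) + (-1 + S*6²) = (S² - 5*S) + (-1 + S*36) = (S² - 5*S) + (-1 + 36*S) = -1 + S² + 31*S)
n(u, N) = N + u
1*n(0, A(3)) - 39 = 1*((-1 + 3² + 31*3) + 0) - 39 = 1*((-1 + 9 + 93) + 0) - 39 = 1*(101 + 0) - 39 = 1*101 - 39 = 101 - 39 = 62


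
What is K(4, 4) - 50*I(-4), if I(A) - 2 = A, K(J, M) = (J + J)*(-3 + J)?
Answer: 108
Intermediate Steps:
K(J, M) = 2*J*(-3 + J) (K(J, M) = (2*J)*(-3 + J) = 2*J*(-3 + J))
I(A) = 2 + A
K(4, 4) - 50*I(-4) = 2*4*(-3 + 4) - 50*(2 - 4) = 2*4*1 - 50*(-2) = 8 + 100 = 108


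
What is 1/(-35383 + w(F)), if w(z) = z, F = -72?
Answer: -1/35455 ≈ -2.8205e-5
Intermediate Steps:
1/(-35383 + w(F)) = 1/(-35383 - 72) = 1/(-35455) = -1/35455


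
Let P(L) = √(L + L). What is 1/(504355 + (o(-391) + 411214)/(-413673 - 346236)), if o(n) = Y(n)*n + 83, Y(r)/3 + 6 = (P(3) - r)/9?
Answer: 2621208695594833647/1322018444454907212582235 - 891373257*√6/1322018444454907212582235 ≈ 1.9827e-6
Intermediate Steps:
P(L) = √2*√L (P(L) = √(2*L) = √2*√L)
Y(r) = -18 - r/3 + √6/3 (Y(r) = -18 + 3*((√2*√3 - r)/9) = -18 + 3*((√6 - r)*(⅑)) = -18 + 3*(-r/9 + √6/9) = -18 + (-r/3 + √6/3) = -18 - r/3 + √6/3)
o(n) = 83 + n*(-18 - n/3 + √6/3) (o(n) = (-18 - n/3 + √6/3)*n + 83 = n*(-18 - n/3 + √6/3) + 83 = 83 + n*(-18 - n/3 + √6/3))
1/(504355 + (o(-391) + 411214)/(-413673 - 346236)) = 1/(504355 + ((83 - ⅓*(-391)*(54 - 391 - √6)) + 411214)/(-413673 - 346236)) = 1/(504355 + ((83 - ⅓*(-391)*(-337 - √6)) + 411214)/(-759909)) = 1/(504355 + ((83 + (-131767/3 - 391*√6/3)) + 411214)*(-1/759909)) = 1/(504355 + ((-131518/3 - 391*√6/3) + 411214)*(-1/759909)) = 1/(504355 + (1102124/3 - 391*√6/3)*(-1/759909)) = 1/(504355 + (-1102124/2279727 + 391*√6/2279727)) = 1/(1149790608961/2279727 + 391*√6/2279727)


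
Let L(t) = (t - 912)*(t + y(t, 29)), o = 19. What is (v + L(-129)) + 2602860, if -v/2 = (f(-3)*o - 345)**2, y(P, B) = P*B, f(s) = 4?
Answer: 6486808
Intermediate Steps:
y(P, B) = B*P
v = -144722 (v = -2*(4*19 - 345)**2 = -2*(76 - 345)**2 = -2*(-269)**2 = -2*72361 = -144722)
L(t) = 30*t*(-912 + t) (L(t) = (t - 912)*(t + 29*t) = (-912 + t)*(30*t) = 30*t*(-912 + t))
(v + L(-129)) + 2602860 = (-144722 + 30*(-129)*(-912 - 129)) + 2602860 = (-144722 + 30*(-129)*(-1041)) + 2602860 = (-144722 + 4028670) + 2602860 = 3883948 + 2602860 = 6486808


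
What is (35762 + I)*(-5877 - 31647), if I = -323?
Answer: -1329813036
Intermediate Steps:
(35762 + I)*(-5877 - 31647) = (35762 - 323)*(-5877 - 31647) = 35439*(-37524) = -1329813036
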